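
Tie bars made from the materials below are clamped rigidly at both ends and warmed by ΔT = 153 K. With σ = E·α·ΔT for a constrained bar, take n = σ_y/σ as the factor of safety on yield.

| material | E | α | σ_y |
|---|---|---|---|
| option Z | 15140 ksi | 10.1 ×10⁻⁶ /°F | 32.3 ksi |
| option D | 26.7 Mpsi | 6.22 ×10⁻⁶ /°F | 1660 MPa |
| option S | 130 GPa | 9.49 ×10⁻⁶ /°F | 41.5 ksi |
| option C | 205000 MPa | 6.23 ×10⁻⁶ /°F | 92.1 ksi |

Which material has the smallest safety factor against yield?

Converting E to GPa, α to ×10⁻⁶/K, σ_y to MPa, then σ and n for each:
  option Z: E = 104.4, α = 18.2, σ_y = 222.7 → σ = 290 MPa, n = 0.767
  option D: E = 184.1, α = 11.2, σ_y = 1660 → σ = 315 MPa, n = 5.26
  option S: E = 130.0, α = 17.1, σ_y = 286.1 → σ = 340 MPa, n = 0.842
  option C: E = 205.0, α = 11.2, σ_y = 635.0 → σ = 352 MPa, n = 1.81
Smallest n: option Z with n = 0.767.

option Z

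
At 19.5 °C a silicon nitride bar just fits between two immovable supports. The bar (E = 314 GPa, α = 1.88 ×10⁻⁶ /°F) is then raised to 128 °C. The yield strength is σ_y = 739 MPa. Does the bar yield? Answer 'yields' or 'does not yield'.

α = 1.88×10⁻⁶/°F × 9/5 = 3.38×10⁻⁶/K.
ΔT = 108.5 K. Constrained thermal stress σ = E·α·ΔT = 314.0×10³ MPa × 3.38×10⁻⁶ × 108.5 = 115 MPa (compressive).
Compare to σ_y = 739 MPa: σ < σ_y, so it does not yield.

does not yield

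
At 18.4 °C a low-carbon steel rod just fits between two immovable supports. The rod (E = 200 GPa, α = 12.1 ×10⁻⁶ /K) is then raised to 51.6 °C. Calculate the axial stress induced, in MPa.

ΔT = 33.20 K. Constrained thermal stress σ = E·α·ΔT = 200.0×10³ MPa × 12.1×10⁻⁶ × 33.20 = 80.3 MPa (compressive).

80.3 MPa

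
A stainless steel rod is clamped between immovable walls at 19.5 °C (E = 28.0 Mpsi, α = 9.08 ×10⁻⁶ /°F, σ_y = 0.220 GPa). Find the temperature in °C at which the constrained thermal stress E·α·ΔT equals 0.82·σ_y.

76.7 °C

E = 28.0 Mpsi = 193.1 GPa.
α = 9.08×10⁻⁶/°F × 9/5 = 16.3×10⁻⁶/K.
σ_y = 0.220 GPa = 220.0 MPa.
E·α·ΔT = 180.4 MPa ⇒ ΔT = 180.4 / (193.1×10³ × 16.3×10⁻⁶) = 57.17 K.
T = 19.5 + 57.17 = 76.67 °C.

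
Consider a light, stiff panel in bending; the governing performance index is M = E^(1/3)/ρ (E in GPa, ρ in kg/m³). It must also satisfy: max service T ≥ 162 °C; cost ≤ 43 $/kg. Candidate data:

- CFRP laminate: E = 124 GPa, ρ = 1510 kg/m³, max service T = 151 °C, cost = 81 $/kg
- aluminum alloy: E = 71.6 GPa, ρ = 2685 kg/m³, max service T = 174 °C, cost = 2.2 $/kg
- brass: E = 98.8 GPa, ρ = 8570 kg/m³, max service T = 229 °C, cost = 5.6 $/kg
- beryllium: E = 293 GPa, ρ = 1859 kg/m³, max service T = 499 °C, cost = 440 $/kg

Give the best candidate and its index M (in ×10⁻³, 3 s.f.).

aluminum alloy, M = 1.55×10⁻³

Screen on constraints: max service T ≥ 162 °C; cost ≤ 43 $/kg. Survivors: aluminum alloy, brass.
Computing M directly (units already consistent):
  aluminum alloy: M = 1.55×10⁻³
  brass: M = 0.539×10⁻³
Aluminum alloy ranks first.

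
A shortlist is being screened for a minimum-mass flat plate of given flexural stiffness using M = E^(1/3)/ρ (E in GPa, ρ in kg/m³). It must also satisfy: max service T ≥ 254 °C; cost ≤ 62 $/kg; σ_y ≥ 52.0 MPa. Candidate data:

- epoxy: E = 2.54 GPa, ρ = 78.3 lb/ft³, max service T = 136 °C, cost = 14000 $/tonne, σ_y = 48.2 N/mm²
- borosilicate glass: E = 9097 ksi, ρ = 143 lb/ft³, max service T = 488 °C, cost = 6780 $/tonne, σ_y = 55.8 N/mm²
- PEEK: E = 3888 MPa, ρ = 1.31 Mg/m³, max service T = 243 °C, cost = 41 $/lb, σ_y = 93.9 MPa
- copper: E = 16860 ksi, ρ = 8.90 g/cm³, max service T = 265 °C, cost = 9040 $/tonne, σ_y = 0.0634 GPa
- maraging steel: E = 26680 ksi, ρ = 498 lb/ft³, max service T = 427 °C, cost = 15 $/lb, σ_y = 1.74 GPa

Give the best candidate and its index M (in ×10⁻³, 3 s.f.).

Screen on constraints: max service T ≥ 254 °C; cost ≤ 62 $/kg; σ_y ≥ 52.0 MPa. Survivors: borosilicate glass, copper, maraging steel.
Normalizing units and computing the index:
  borosilicate glass: E = 62.72 GPa, ρ = 2291 kg/m³
  copper: E = 116.2 GPa, ρ = 8900 kg/m³
  maraging steel: E = 184.0 GPa, ρ = 7977 kg/m³
  borosilicate glass: M = 1.73×10⁻³
  maraging steel: M = 0.713×10⁻³
  copper: M = 0.548×10⁻³
Borosilicate glass ranks first.

borosilicate glass, M = 1.73×10⁻³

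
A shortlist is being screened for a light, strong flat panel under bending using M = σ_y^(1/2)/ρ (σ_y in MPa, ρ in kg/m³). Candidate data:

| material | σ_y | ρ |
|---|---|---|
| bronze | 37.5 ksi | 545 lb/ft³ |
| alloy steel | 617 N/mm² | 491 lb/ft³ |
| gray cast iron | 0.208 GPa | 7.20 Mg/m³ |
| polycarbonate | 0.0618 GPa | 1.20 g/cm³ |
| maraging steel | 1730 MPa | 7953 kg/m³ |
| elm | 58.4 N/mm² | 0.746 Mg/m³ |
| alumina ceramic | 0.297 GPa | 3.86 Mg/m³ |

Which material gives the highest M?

elm

After converting to SI:
  bronze: σ_y = 258.6 MPa, ρ = 8730 kg/m³
  alloy steel: σ_y = 617.0 MPa, ρ = 7865 kg/m³
  gray cast iron: σ_y = 208.0 MPa, ρ = 7200 kg/m³
  polycarbonate: σ_y = 61.80 MPa, ρ = 1200 kg/m³
  maraging steel: σ_y = 1730 MPa, ρ = 7953 kg/m³
  elm: σ_y = 58.40 MPa, ρ = 746.0 kg/m³
  alumina ceramic: σ_y = 297.0 MPa, ρ = 3860 kg/m³
  elm: M = 10.2×10⁻³
  polycarbonate: M = 6.55×10⁻³
  maraging steel: M = 5.23×10⁻³
  alumina ceramic: M = 4.46×10⁻³
  alloy steel: M = 3.16×10⁻³
  gray cast iron: M = 2.00×10⁻³
  bronze: M = 1.84×10⁻³
The maximum is for elm.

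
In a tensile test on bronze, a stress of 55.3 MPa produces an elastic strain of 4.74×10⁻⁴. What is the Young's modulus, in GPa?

E = σ/ε = 55.3 MPa / 4.74×10⁻⁴ = 116700 MPa = 117 GPa.

117 GPa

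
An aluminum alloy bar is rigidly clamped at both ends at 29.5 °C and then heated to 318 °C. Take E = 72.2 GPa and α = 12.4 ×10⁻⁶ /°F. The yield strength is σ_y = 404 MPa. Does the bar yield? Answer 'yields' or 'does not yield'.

α = 12.4×10⁻⁶/°F × 9/5 = 22.3×10⁻⁶/K.
ΔT = 288.5 K. Constrained thermal stress σ = E·α·ΔT = 72.20×10³ MPa × 22.3×10⁻⁶ × 288.5 = 465 MPa (compressive).
Compare to σ_y = 404 MPa: σ ≥ σ_y, so it yields.

yields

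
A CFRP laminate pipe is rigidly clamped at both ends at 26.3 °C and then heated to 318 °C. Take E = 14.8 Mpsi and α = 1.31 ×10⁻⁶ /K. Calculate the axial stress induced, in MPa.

E = 14.8 Mpsi = 102.0 GPa.
ΔT = 291.7 K. Constrained thermal stress σ = E·α·ΔT = 102.0×10³ MPa × 1.31×10⁻⁶ × 291.7 = 39.0 MPa (compressive).

39.0 MPa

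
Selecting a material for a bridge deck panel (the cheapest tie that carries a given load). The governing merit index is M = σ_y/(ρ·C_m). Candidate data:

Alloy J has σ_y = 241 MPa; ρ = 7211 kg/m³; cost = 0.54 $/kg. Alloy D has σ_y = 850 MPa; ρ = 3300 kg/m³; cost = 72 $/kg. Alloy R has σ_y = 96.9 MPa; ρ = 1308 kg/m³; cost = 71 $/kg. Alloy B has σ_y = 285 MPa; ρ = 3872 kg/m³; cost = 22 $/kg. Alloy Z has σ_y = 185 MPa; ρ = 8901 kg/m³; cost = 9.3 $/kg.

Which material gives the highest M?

alloy J

Evaluate M for each candidate:
  alloy J: M = 61.9 kN·m per $
  alloy D: M = 3.58 kN·m per $
  alloy B: M = 3.35 kN·m per $
  alloy Z: M = 2.23 kN·m per $
  alloy R: M = 1.04 kN·m per $
Alloy J has the largest M.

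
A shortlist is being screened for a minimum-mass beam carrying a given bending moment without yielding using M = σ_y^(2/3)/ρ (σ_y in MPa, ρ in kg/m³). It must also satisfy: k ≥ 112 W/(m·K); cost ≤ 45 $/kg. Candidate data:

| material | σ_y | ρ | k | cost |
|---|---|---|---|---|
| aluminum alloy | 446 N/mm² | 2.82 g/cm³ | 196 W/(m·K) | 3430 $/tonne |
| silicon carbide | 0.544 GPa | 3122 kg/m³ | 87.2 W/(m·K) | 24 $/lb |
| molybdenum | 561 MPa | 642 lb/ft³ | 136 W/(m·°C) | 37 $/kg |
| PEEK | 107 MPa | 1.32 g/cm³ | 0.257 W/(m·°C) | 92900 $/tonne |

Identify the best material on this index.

aluminum alloy

Screen on constraints: k ≥ 112 W/(m·K); cost ≤ 45 $/kg. Survivors: aluminum alloy, molybdenum.
Convert each candidate to consistent units, then evaluate M:
  aluminum alloy: σ_y = 446.0 MPa, ρ = 2820 kg/m³
  molybdenum: σ_y = 561.0 MPa, ρ = 10280 kg/m³
  aluminum alloy: M = 20.7×10⁻³
  molybdenum: M = 6.61×10⁻³
Highest index: aluminum alloy.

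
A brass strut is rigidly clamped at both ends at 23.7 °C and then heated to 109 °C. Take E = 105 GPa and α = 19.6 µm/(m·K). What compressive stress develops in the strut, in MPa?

ΔT = 85.30 K. Constrained thermal stress σ = E·α·ΔT = 105.0×10³ MPa × 19.6×10⁻⁶ × 85.30 = 176 MPa (compressive).

176 MPa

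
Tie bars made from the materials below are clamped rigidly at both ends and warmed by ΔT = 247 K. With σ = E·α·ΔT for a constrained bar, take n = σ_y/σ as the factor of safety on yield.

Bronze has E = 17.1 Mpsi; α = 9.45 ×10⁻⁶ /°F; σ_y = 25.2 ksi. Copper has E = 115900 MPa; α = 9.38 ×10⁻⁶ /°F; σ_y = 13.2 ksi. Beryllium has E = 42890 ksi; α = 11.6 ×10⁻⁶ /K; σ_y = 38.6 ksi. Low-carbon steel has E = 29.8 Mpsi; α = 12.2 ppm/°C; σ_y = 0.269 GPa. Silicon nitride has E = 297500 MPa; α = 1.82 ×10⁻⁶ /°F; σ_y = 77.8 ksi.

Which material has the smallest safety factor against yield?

copper

Per material, after unit conversion:
  bronze: E = 117.9, α = 17.0, σ_y = 173.7 → σ = 495 MPa, n = 0.351
  copper: E = 115.9, α = 16.9, σ_y = 91.01 → σ = 483 MPa, n = 0.188
  beryllium: E = 295.7, α = 11.6, σ_y = 266.1 → σ = 847 MPa, n = 0.314
  low-carbon steel: E = 205.5, α = 12.2, σ_y = 269.0 → σ = 619 MPa, n = 0.434
  silicon nitride: E = 297.5, α = 3.28, σ_y = 536.4 → σ = 241 MPa, n = 2.23
Smallest n: copper with n = 0.188.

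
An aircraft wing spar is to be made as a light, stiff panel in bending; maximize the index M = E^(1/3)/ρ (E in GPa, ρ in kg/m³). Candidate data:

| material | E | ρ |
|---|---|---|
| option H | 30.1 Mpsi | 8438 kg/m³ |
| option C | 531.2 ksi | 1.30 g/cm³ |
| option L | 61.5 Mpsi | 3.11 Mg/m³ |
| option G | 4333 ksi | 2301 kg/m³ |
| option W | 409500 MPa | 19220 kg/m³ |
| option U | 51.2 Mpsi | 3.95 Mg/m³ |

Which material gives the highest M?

Putting every candidate on a common basis:
  option H: E = 207.5 GPa, ρ = 8438 kg/m³
  option C: E = 3.662 GPa, ρ = 1300 kg/m³
  option L: E = 424.0 GPa, ρ = 3110 kg/m³
  option G: E = 29.87 GPa, ρ = 2301 kg/m³
  option W: E = 409.5 GPa, ρ = 19220 kg/m³
  option U: E = 353.0 GPa, ρ = 3950 kg/m³
  option L: M = 2.42×10⁻³
  option U: M = 1.79×10⁻³
  option G: M = 1.35×10⁻³
  option C: M = 1.19×10⁻³
  option H: M = 0.702×10⁻³
  option W: M = 0.386×10⁻³
The maximum is for option L.

option L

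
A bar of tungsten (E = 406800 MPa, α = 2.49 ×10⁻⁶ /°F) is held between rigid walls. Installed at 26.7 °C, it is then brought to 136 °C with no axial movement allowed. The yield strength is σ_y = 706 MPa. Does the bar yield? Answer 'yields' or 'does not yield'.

does not yield

E = 406800 MPa = 406.8 GPa.
α = 2.49×10⁻⁶/°F × 9/5 = 4.48×10⁻⁶/K.
ΔT = 109.3 K. Constrained thermal stress σ = E·α·ΔT = 406.8×10³ MPa × 4.48×10⁻⁶ × 109.3 = 199 MPa (compressive).
Compare to σ_y = 706 MPa: σ < σ_y, so it does not yield.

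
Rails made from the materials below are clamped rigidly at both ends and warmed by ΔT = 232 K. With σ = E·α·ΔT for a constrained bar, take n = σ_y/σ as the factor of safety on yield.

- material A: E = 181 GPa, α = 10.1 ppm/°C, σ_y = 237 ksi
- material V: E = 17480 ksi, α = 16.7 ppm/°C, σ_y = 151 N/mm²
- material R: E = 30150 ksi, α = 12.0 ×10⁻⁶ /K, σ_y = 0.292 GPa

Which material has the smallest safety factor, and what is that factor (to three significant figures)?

With everything in SI (GPa, ×10⁻⁶/K, MPa):
  material A: E = 181.0, α = 10.1, σ_y = 1634 → σ = 424 MPa, n = 3.85
  material V: E = 120.5, α = 16.7, σ_y = 151.0 → σ = 467 MPa, n = 0.323
  material R: E = 207.9, α = 12.0, σ_y = 292.0 → σ = 579 MPa, n = 0.505
Smallest n: material V with n = 0.323.

material V, n = 0.323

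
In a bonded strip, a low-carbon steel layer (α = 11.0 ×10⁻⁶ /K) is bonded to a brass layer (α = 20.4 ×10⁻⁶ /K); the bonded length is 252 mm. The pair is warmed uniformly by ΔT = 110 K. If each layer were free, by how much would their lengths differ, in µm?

Δα = |11.0 − 20.4|×10⁻⁶/K = 9.40×10⁻⁶/K.
ΔL_mismatch = Δα·L·ΔT = 9.40×10⁻⁶ × 252.0 mm × 110.0 K = 261 µm.

261 µm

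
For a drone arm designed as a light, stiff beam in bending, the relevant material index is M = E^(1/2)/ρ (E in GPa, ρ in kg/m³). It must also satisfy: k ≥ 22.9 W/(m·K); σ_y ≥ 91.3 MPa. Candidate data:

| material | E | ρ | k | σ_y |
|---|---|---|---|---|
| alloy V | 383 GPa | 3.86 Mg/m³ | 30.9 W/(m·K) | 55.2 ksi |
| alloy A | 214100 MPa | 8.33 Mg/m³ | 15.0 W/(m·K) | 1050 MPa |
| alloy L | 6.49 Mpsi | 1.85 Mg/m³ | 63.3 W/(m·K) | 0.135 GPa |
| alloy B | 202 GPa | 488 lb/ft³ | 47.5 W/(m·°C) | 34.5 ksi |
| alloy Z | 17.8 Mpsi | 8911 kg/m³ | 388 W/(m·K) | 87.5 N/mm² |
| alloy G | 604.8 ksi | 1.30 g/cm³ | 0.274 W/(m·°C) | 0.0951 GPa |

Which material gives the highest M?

alloy V

Screen on constraints: k ≥ 22.9 W/(m·K); σ_y ≥ 91.3 MPa. Survivors: alloy V, alloy L, alloy B.
In SI units:
  alloy V: E = 383.0 GPa, ρ = 3860 kg/m³
  alloy L: E = 44.75 GPa, ρ = 1850 kg/m³
  alloy B: E = 202.0 GPa, ρ = 7817 kg/m³
  alloy V: M = 5.07×10⁻³
  alloy L: M = 3.62×10⁻³
  alloy B: M = 1.82×10⁻³
Highest index: alloy V.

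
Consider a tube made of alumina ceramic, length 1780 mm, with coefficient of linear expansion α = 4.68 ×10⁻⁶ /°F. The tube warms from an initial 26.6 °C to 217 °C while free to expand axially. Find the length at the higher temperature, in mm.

1782.9 mm

Convert α: 4.68×10⁻⁶/°F × (9/5) = 8.42×10⁻⁶/K.
ΔT = 217 − 26.6 = 190.4 K.
ΔL = α·L₀·ΔT = 8.42×10⁻⁶ × 1780 mm × 190.4 K = 2.85 mm.
L = L₀ + ΔL = 1780 + 2.85 = 1782.9 mm.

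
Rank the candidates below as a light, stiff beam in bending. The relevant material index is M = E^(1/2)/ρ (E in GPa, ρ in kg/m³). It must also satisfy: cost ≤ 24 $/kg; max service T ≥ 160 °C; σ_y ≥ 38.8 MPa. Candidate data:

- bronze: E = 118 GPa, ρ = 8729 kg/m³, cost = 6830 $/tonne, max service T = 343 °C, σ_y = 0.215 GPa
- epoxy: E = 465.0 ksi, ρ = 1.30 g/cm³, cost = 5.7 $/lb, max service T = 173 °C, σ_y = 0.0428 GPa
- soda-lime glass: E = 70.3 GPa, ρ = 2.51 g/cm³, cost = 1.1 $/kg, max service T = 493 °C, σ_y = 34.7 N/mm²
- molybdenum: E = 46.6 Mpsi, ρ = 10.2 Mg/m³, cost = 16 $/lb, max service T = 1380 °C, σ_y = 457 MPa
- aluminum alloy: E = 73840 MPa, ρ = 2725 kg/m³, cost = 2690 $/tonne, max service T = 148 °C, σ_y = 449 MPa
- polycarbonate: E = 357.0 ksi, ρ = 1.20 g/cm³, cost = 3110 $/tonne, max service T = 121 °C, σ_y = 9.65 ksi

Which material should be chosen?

epoxy

Screen on constraints: cost ≤ 24 $/kg; max service T ≥ 160 °C; σ_y ≥ 38.8 MPa. Survivors: bronze, epoxy.
After converting to SI:
  bronze: E = 118.0 GPa, ρ = 8729 kg/m³
  epoxy: E = 3.206 GPa, ρ = 1300 kg/m³
  epoxy: M = 1.38×10⁻³
  bronze: M = 1.24×10⁻³
The maximum is for epoxy.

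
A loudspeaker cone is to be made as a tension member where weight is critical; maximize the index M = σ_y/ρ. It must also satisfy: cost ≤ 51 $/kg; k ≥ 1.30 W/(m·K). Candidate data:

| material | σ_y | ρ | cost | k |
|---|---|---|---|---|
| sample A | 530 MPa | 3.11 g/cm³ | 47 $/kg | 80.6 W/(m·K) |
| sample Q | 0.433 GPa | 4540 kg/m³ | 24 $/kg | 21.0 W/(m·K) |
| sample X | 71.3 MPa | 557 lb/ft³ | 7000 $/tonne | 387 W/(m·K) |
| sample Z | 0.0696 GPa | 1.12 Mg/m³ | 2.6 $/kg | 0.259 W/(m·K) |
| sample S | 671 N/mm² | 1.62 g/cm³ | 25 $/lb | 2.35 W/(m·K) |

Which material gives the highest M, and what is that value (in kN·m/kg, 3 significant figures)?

sample A, M = 170 kN·m/kg

Screen on constraints: cost ≤ 51 $/kg; k ≥ 1.30 W/(m·K). Survivors: sample A, sample Q, sample X.
In SI units:
  sample A: σ_y = 530.0 MPa, ρ = 3110 kg/m³
  sample Q: σ_y = 433.0 MPa, ρ = 4540 kg/m³
  sample X: σ_y = 71.30 MPa, ρ = 8922 kg/m³
  sample A: M = 170 kN·m/kg
  sample Q: M = 95.4 kN·m/kg
  sample X: M = 7.99 kN·m/kg
Highest index: sample A.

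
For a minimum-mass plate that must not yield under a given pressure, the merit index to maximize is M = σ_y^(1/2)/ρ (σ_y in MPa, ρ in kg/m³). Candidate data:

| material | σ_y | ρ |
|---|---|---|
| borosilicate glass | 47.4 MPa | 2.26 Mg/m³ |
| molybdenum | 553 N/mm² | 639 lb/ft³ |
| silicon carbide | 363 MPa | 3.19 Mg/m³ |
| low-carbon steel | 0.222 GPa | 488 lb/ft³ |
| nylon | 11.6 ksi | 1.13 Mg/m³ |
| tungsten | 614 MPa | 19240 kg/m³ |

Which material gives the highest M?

After converting to SI:
  borosilicate glass: σ_y = 47.40 MPa, ρ = 2260 kg/m³
  molybdenum: σ_y = 553.0 MPa, ρ = 10240 kg/m³
  silicon carbide: σ_y = 363.0 MPa, ρ = 3190 kg/m³
  low-carbon steel: σ_y = 222.0 MPa, ρ = 7817 kg/m³
  nylon: σ_y = 79.98 MPa, ρ = 1130 kg/m³
  tungsten: σ_y = 614.0 MPa, ρ = 19240 kg/m³
  nylon: M = 7.91×10⁻³
  silicon carbide: M = 5.97×10⁻³
  borosilicate glass: M = 3.05×10⁻³
  molybdenum: M = 2.30×10⁻³
  low-carbon steel: M = 1.91×10⁻³
  tungsten: M = 1.29×10⁻³
Nylon has the largest M.

nylon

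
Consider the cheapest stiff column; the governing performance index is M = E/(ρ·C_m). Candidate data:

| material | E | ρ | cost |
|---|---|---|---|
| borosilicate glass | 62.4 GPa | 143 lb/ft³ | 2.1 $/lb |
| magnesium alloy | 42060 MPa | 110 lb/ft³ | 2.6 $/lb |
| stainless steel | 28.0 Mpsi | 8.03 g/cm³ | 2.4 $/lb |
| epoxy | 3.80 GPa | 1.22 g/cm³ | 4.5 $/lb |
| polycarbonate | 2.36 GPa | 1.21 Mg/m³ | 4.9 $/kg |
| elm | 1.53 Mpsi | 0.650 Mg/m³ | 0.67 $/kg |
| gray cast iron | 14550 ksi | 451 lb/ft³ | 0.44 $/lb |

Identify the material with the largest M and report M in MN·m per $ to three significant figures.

elm, M = 24.2 MN·m per $

Normalizing units and computing the index:
  borosilicate glass: E = 62.40 GPa, ρ = 2291 kg/m³, cost = 4.630 $/kg
  magnesium alloy: E = 42.06 GPa, ρ = 1762 kg/m³, cost = 5.732 $/kg
  stainless steel: E = 193.1 GPa, ρ = 8030 kg/m³, cost = 5.291 $/kg
  epoxy: E = 3.800 GPa, ρ = 1220 kg/m³, cost = 9.921 $/kg
  polycarbonate: E = 2.360 GPa, ρ = 1210 kg/m³, cost = 4.900 $/kg
  elm: E = 10.55 GPa, ρ = 650.0 kg/m³, cost = 0.6700 $/kg
  gray cast iron: E = 100.3 GPa, ρ = 7224 kg/m³, cost = 0.9700 $/kg
  elm: M = 24.2 MN·m per $
  gray cast iron: M = 14.3 MN·m per $
  borosilicate glass: M = 5.88 MN·m per $
  stainless steel: M = 4.54 MN·m per $
  magnesium alloy: M = 4.16 MN·m per $
  polycarbonate: M = 0.398 MN·m per $
  epoxy: M = 0.314 MN·m per $
Elm ranks first.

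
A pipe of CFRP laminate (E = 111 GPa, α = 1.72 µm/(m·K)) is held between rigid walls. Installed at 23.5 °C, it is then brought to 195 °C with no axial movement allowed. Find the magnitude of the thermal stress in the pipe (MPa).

ΔT = 171.5 K. Constrained thermal stress σ = E·α·ΔT = 111.0×10³ MPa × 1.72×10⁻⁶ × 171.5 = 32.7 MPa (compressive).

32.7 MPa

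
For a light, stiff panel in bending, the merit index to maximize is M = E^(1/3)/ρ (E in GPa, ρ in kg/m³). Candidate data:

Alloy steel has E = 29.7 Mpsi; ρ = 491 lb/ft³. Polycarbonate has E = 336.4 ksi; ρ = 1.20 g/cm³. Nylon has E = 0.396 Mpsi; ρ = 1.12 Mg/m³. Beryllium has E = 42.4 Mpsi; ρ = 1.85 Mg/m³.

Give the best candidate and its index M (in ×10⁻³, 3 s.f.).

beryllium, M = 3.59×10⁻³

After converting to SI:
  alloy steel: E = 204.8 GPa, ρ = 7865 kg/m³
  polycarbonate: E = 2.319 GPa, ρ = 1200 kg/m³
  nylon: E = 2.730 GPa, ρ = 1120 kg/m³
  beryllium: E = 292.3 GPa, ρ = 1850 kg/m³
  beryllium: M = 3.59×10⁻³
  nylon: M = 1.25×10⁻³
  polycarbonate: M = 1.10×10⁻³
  alloy steel: M = 0.749×10⁻³
Beryllium has the largest M.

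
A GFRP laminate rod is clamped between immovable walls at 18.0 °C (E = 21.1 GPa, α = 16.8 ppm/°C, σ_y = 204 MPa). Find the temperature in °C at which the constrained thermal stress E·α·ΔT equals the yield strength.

E·α·ΔT = 204.0 MPa ⇒ ΔT = 204.0 / (21.10×10³ × 16.8×10⁻⁶) = 575.5 K.
T = 18.0 + 575.5 = 593.5 °C.

593 °C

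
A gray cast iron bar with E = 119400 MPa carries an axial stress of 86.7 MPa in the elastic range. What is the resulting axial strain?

E = 119400 MPa = 119.4 GPa = 119400 MPa.
ε = σ/E = 86.7 / 119400 = 7.26×10⁻⁴.

7.26×10⁻⁴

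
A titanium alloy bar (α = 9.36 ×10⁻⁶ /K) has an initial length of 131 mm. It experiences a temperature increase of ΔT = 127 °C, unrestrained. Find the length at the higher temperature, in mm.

131.16 mm

ΔL = α·L₀·ΔT = 9.36×10⁻⁶ × 131 mm × 127.0 K = 0.156 mm.
L = L₀ + ΔL = 131 + 0.156 = 131.16 mm.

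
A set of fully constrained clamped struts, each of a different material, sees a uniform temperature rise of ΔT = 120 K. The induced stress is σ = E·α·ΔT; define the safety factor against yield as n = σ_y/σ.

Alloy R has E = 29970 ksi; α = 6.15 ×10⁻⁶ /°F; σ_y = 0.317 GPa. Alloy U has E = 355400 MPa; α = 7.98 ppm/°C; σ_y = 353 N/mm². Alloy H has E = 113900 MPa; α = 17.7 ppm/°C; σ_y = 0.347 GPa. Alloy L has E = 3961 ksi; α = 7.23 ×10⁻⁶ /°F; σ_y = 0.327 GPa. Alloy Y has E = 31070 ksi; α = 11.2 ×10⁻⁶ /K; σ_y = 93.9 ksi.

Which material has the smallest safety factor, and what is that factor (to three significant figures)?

In consistent units (E in GPa, α in ×10⁻⁶/K, σ_y in MPa):
  alloy R: E = 206.6, α = 11.1, σ_y = 317.0 → σ = 274 MPa, n = 1.15
  alloy U: E = 355.4, α = 7.98, σ_y = 353.0 → σ = 340 MPa, n = 1.04
  alloy H: E = 113.9, α = 17.7, σ_y = 347.0 → σ = 242 MPa, n = 1.43
  alloy L: E = 27.31, α = 13.0, σ_y = 327.0 → σ = 42.6 MPa, n = 7.67
  alloy Y: E = 214.2, α = 11.2, σ_y = 647.4 → σ = 288 MPa, n = 2.25
Alloy U has the lowest safety factor, n = 1.04.

alloy U, n = 1.04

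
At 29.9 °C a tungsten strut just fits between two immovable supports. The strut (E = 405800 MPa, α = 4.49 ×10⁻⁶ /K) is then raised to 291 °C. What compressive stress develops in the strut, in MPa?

E = 405800 MPa = 405.8 GPa.
ΔT = 261.1 K. Constrained thermal stress σ = E·α·ΔT = 405.8×10³ MPa × 4.49×10⁻⁶ × 261.1 = 476 MPa (compressive).

476 MPa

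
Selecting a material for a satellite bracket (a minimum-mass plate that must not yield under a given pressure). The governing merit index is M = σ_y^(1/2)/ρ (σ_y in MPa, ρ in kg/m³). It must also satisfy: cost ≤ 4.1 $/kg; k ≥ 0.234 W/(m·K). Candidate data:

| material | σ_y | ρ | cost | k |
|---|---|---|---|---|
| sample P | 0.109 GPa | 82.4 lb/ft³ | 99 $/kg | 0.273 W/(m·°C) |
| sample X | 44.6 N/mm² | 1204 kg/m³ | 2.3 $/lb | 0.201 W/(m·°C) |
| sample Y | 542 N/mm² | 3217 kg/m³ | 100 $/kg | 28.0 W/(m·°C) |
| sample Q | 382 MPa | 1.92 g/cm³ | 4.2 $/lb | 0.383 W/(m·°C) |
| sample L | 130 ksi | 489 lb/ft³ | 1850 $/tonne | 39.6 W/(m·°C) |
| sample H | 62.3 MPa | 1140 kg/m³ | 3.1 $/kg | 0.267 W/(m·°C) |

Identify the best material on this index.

Screen on constraints: cost ≤ 4.1 $/kg; k ≥ 0.234 W/(m·K). Survivors: sample L, sample H.
Putting every candidate on a common basis:
  sample L: σ_y = 896.3 MPa, ρ = 7833 kg/m³
  sample H: σ_y = 62.30 MPa, ρ = 1140 kg/m³
  sample H: M = 6.92×10⁻³
  sample L: M = 3.82×10⁻³
Sample H ranks first.

sample H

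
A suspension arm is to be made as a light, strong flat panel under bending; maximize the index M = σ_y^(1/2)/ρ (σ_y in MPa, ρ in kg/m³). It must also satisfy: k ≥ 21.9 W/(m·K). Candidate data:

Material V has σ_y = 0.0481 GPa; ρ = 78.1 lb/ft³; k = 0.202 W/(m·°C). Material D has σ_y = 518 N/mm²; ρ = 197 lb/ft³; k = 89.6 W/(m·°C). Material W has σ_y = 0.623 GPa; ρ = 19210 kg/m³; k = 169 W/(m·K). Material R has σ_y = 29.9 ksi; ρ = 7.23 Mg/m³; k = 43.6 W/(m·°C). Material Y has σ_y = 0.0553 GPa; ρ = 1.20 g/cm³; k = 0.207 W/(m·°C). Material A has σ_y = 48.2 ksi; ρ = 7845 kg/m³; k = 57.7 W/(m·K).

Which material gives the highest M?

Screen on constraints: k ≥ 21.9 W/(m·K). Survivors: material D, material W, material R, material A.
Normalizing units and computing the index:
  material D: σ_y = 518.0 MPa, ρ = 3156 kg/m³
  material W: σ_y = 623.0 MPa, ρ = 19210 kg/m³
  material R: σ_y = 206.2 MPa, ρ = 7230 kg/m³
  material A: σ_y = 332.3 MPa, ρ = 7845 kg/m³
  material D: M = 7.21×10⁻³
  material A: M = 2.32×10⁻³
  material R: M = 1.99×10⁻³
  material W: M = 1.30×10⁻³
The maximum is for material D.

material D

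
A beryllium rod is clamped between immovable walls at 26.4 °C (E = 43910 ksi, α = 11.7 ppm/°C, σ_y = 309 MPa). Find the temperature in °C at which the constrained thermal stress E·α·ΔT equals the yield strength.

114 °C

E = 43910 ksi = 302.7 GPa.
E·α·ΔT = 309.0 MPa ⇒ ΔT = 309.0 / (302.7×10³ × 11.7×10⁻⁶) = 87.23 K.
T = 26.4 + 87.23 = 113.6 °C.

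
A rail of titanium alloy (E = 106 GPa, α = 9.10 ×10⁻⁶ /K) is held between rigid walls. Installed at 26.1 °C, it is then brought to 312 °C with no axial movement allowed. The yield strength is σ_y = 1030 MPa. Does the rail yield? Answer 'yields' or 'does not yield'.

ΔT = 285.9 K. Constrained thermal stress σ = E·α·ΔT = 106.0×10³ MPa × 9.10×10⁻⁶ × 285.9 = 276 MPa (compressive).
Compare to σ_y = 1030 MPa: σ < σ_y, so it does not yield.

does not yield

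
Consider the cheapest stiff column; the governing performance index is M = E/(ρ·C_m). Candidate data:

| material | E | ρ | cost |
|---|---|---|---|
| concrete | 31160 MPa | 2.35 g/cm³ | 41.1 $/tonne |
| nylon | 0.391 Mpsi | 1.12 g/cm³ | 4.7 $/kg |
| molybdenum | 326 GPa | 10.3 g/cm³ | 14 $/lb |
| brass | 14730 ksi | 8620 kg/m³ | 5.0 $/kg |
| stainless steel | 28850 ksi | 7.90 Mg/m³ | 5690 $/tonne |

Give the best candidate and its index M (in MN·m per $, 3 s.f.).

concrete, M = 323 MN·m per $

Convert each candidate to consistent units, then evaluate M:
  concrete: E = 31.16 GPa, ρ = 2350 kg/m³, cost = 0.04110 $/kg
  nylon: E = 2.696 GPa, ρ = 1120 kg/m³, cost = 4.700 $/kg
  molybdenum: E = 326.0 GPa, ρ = 10300 kg/m³, cost = 30.86 $/kg
  brass: E = 101.6 GPa, ρ = 8620 kg/m³, cost = 5.000 $/kg
  stainless steel: E = 198.9 GPa, ρ = 7900 kg/m³, cost = 5.690 $/kg
  concrete: M = 323 MN·m per $
  stainless steel: M = 4.43 MN·m per $
  brass: M = 2.36 MN·m per $
  molybdenum: M = 1.03 MN·m per $
  nylon: M = 0.512 MN·m per $
Highest index: concrete.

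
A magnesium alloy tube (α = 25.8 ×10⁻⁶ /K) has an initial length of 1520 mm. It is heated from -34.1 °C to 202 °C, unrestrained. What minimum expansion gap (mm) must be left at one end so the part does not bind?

ΔT = 202 − (-34.1) = 236.1 K.
ΔL = α·L₀·ΔT = 25.8×10⁻⁶ × 1520 mm × 236.1 K = 9.26 mm.

9.26 mm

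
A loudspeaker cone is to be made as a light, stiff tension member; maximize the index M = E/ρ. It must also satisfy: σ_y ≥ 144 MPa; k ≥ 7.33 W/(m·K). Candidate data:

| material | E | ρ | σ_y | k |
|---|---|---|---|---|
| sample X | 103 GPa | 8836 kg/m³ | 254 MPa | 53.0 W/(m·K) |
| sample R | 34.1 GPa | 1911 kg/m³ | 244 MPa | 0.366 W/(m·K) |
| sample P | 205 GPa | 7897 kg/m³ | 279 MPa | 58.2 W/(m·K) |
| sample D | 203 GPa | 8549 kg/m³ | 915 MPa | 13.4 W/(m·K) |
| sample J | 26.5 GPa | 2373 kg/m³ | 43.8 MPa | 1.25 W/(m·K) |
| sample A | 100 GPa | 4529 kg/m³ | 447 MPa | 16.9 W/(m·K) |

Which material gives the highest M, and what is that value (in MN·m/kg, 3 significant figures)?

sample P, M = 26.0 MN·m/kg

Screen on constraints: σ_y ≥ 144 MPa; k ≥ 7.33 W/(m·K). Survivors: sample X, sample P, sample D, sample A.
Evaluate M for each candidate:
  sample P: M = 26.0 MN·m/kg
  sample D: M = 23.7 MN·m/kg
  sample A: M = 22.1 MN·m/kg
  sample X: M = 11.7 MN·m/kg
Highest index: sample P.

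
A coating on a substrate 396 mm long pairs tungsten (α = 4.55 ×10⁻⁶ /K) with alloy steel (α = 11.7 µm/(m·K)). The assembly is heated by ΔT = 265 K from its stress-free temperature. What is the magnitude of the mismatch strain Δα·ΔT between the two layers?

Δα = |4.55 − 11.7|×10⁻⁶/K = 7.15×10⁻⁶/K.
Mismatch strain = Δα·ΔT = 7.15×10⁻⁶ × 265.0 = 1.89×10⁻³.

1.89×10⁻³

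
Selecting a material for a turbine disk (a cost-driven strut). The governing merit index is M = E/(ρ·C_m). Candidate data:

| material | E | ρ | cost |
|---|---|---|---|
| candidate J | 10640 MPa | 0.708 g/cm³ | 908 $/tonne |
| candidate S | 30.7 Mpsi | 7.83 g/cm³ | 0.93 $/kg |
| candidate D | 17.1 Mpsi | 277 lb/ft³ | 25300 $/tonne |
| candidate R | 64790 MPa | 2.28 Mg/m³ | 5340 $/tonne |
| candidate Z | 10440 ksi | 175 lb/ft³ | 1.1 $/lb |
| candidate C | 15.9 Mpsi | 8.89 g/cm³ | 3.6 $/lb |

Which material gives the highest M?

Normalizing units and computing the index:
  candidate J: E = 10.64 GPa, ρ = 708.0 kg/m³, cost = 0.9080 $/kg
  candidate S: E = 211.7 GPa, ρ = 7830 kg/m³, cost = 0.9300 $/kg
  candidate D: E = 117.9 GPa, ρ = 4437 kg/m³, cost = 25.30 $/kg
  candidate R: E = 64.79 GPa, ρ = 2280 kg/m³, cost = 5.340 $/kg
  candidate Z: E = 71.98 GPa, ρ = 2803 kg/m³, cost = 2.425 $/kg
  candidate C: E = 109.6 GPa, ρ = 8890 kg/m³, cost = 7.937 $/kg
  candidate S: M = 29.1 MN·m per $
  candidate J: M = 16.6 MN·m per $
  candidate Z: M = 10.6 MN·m per $
  candidate R: M = 5.32 MN·m per $
  candidate C: M = 1.55 MN·m per $
  candidate D: M = 1.05 MN·m per $
The maximum is for candidate S.

candidate S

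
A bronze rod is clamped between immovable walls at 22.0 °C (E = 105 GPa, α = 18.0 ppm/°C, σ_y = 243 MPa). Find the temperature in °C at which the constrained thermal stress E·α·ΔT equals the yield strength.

151 °C

E·α·ΔT = 243.0 MPa ⇒ ΔT = 243.0 / (105.0×10³ × 18.0×10⁻⁶) = 128.6 K.
T = 22.0 + 128.6 = 150.6 °C.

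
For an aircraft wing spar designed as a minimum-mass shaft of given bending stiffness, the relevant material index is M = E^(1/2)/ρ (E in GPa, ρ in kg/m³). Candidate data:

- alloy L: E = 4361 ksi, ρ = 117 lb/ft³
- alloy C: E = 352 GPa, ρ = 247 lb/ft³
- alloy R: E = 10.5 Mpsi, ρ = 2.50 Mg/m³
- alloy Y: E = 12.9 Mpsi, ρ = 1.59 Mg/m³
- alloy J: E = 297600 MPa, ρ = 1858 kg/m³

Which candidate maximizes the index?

alloy J

In SI units:
  alloy L: E = 30.07 GPa, ρ = 1874 kg/m³
  alloy C: E = 352.0 GPa, ρ = 3957 kg/m³
  alloy R: E = 72.39 GPa, ρ = 2500 kg/m³
  alloy Y: E = 88.94 GPa, ρ = 1590 kg/m³
  alloy J: E = 297.6 GPa, ρ = 1858 kg/m³
  alloy J: M = 9.28×10⁻³
  alloy Y: M = 5.93×10⁻³
  alloy C: M = 4.74×10⁻³
  alloy R: M = 3.40×10⁻³
  alloy L: M = 2.93×10⁻³
Alloy J ranks first.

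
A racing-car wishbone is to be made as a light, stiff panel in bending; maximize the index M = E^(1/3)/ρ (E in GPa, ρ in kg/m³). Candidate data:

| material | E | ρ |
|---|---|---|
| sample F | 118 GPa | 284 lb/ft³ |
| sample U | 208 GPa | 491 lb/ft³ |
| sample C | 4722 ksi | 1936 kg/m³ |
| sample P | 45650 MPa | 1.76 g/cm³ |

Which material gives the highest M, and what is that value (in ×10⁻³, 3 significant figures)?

Putting every candidate on a common basis:
  sample F: E = 118.0 GPa, ρ = 4549 kg/m³
  sample U: E = 208.0 GPa, ρ = 7865 kg/m³
  sample C: E = 32.56 GPa, ρ = 1936 kg/m³
  sample P: E = 45.65 GPa, ρ = 1760 kg/m³
  sample P: M = 2.03×10⁻³
  sample C: M = 1.65×10⁻³
  sample F: M = 1.08×10⁻³
  sample U: M = 0.753×10⁻³
Sample P has the largest M.

sample P, M = 2.03×10⁻³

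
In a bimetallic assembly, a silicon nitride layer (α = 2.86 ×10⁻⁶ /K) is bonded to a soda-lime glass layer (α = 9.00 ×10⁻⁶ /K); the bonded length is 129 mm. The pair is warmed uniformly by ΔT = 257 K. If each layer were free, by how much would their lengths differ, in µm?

204 µm

Δα = |2.86 − 9.00|×10⁻⁶/K = 6.14×10⁻⁶/K.
ΔL_mismatch = Δα·L·ΔT = 6.14×10⁻⁶ × 129.0 mm × 257.0 K = 204 µm.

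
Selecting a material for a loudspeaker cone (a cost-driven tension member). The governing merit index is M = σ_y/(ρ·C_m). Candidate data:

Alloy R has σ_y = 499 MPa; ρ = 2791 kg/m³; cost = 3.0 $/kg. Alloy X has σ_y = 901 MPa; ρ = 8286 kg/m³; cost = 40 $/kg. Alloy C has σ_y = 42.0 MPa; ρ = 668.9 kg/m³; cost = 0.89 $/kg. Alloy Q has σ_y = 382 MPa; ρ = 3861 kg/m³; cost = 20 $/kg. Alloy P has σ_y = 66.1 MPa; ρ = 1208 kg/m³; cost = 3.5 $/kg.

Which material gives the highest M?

Per-candidate index values:
  alloy C: M = 70.6 kN·m per $
  alloy R: M = 59.6 kN·m per $
  alloy P: M = 15.6 kN·m per $
  alloy Q: M = 4.95 kN·m per $
  alloy X: M = 2.72 kN·m per $
Alloy C ranks first.

alloy C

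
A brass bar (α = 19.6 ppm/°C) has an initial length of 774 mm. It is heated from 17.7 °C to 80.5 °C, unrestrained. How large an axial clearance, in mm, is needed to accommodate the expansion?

ΔT = 80.5 − 17.7 = 62.80 K.
ΔL = α·L₀·ΔT = 19.6×10⁻⁶ × 774 mm × 62.80 K = 0.953 mm.

0.953 mm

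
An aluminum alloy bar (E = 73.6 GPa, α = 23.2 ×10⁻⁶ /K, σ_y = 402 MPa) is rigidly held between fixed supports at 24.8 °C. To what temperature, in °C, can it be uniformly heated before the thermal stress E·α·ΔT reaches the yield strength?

260 °C

E·α·ΔT = 402.0 MPa ⇒ ΔT = 402.0 / (73.60×10³ × 23.2×10⁻⁶) = 235.4 K.
T = 24.8 + 235.4 = 260.2 °C.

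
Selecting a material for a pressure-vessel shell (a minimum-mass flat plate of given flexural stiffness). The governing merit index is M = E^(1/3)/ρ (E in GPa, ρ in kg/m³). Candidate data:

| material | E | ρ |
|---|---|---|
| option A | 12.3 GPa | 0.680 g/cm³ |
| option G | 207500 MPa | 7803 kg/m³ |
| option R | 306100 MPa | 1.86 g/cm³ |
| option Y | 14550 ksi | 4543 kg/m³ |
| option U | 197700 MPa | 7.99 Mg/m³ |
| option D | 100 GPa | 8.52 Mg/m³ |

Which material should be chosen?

In SI units:
  option A: E = 12.30 GPa, ρ = 680.0 kg/m³
  option G: E = 207.5 GPa, ρ = 7803 kg/m³
  option R: E = 306.1 GPa, ρ = 1860 kg/m³
  option Y: E = 100.3 GPa, ρ = 4543 kg/m³
  option U: E = 197.7 GPa, ρ = 7990 kg/m³
  option D: E = 100.0 GPa, ρ = 8520 kg/m³
  option R: M = 3.62×10⁻³
  option A: M = 3.39×10⁻³
  option Y: M = 1.02×10⁻³
  option G: M = 0.759×10⁻³
  option U: M = 0.729×10⁻³
  option D: M = 0.545×10⁻³
The maximum is for option R.

option R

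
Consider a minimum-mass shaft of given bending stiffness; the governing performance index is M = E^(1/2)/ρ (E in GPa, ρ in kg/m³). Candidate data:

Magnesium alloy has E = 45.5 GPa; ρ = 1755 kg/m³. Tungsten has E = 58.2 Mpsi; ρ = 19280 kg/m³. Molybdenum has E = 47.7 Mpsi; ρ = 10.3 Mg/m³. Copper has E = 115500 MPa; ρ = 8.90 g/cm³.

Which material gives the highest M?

magnesium alloy

Putting every candidate on a common basis:
  magnesium alloy: E = 45.50 GPa, ρ = 1755 kg/m³
  tungsten: E = 401.3 GPa, ρ = 19280 kg/m³
  molybdenum: E = 328.9 GPa, ρ = 10300 kg/m³
  copper: E = 115.5 GPa, ρ = 8900 kg/m³
  magnesium alloy: M = 3.84×10⁻³
  molybdenum: M = 1.76×10⁻³
  copper: M = 1.21×10⁻³
  tungsten: M = 1.04×10⁻³
The maximum is for magnesium alloy.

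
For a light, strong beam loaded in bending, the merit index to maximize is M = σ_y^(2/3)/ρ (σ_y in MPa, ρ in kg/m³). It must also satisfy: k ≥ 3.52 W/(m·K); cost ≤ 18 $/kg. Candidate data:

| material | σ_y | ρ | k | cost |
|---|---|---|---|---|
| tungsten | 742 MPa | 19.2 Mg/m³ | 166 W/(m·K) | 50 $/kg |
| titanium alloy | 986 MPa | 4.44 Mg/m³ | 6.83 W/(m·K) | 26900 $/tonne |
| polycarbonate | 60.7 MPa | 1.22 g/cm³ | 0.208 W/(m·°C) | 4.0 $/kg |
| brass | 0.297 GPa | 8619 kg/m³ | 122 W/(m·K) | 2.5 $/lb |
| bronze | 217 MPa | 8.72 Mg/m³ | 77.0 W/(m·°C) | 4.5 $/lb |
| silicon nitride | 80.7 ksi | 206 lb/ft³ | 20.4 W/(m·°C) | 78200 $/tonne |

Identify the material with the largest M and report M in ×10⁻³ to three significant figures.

Screen on constraints: k ≥ 3.52 W/(m·K); cost ≤ 18 $/kg. Survivors: brass, bronze.
In SI units:
  brass: σ_y = 297.0 MPa, ρ = 8619 kg/m³
  bronze: σ_y = 217.0 MPa, ρ = 8720 kg/m³
  brass: M = 5.16×10⁻³
  bronze: M = 4.14×10⁻³
Brass has the largest M.

brass, M = 5.16×10⁻³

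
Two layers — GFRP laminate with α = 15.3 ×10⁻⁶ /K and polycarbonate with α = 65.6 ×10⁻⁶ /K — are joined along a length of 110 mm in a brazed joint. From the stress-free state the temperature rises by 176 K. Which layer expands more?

polycarbonate

α(GFRP laminate) = 15.3×10⁻⁶/K vs α(polycarbonate) = 65.6×10⁻⁶/K.
Higher α expands more for the same ΔT: polycarbonate.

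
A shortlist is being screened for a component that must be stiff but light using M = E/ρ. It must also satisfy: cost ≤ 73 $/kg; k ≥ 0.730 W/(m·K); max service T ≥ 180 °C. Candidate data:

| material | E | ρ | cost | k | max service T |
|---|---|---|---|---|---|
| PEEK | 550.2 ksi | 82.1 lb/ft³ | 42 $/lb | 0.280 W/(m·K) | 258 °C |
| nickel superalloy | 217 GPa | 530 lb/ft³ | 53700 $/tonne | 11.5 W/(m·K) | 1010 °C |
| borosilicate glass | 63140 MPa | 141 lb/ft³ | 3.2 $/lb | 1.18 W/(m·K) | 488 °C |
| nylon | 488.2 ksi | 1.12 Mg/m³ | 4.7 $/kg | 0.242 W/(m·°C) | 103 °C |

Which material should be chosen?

Screen on constraints: cost ≤ 73 $/kg; k ≥ 0.730 W/(m·K); max service T ≥ 180 °C. Survivors: nickel superalloy, borosilicate glass.
In SI units:
  nickel superalloy: E = 217.0 GPa, ρ = 8490 kg/m³
  borosilicate glass: E = 63.14 GPa, ρ = 2259 kg/m³
  borosilicate glass: M = 28.0 MN·m/kg
  nickel superalloy: M = 25.6 MN·m/kg
Borosilicate glass ranks first.

borosilicate glass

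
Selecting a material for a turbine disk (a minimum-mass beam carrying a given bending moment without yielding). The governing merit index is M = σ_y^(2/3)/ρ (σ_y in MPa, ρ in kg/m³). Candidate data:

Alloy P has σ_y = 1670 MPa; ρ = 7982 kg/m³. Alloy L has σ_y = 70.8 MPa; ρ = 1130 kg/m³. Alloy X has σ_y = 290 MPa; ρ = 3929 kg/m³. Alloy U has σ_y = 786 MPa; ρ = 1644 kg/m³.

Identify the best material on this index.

Per-candidate index values:
  alloy U: M = 51.8×10⁻³
  alloy P: M = 17.6×10⁻³
  alloy L: M = 15.1×10⁻³
  alloy X: M = 11.2×10⁻³
Highest index: alloy U.

alloy U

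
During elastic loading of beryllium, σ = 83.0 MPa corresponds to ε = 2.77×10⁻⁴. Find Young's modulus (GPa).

E = σ/ε = 83.0 MPa / 2.77×10⁻⁴ = 299600 MPa = 300 GPa.

300 GPa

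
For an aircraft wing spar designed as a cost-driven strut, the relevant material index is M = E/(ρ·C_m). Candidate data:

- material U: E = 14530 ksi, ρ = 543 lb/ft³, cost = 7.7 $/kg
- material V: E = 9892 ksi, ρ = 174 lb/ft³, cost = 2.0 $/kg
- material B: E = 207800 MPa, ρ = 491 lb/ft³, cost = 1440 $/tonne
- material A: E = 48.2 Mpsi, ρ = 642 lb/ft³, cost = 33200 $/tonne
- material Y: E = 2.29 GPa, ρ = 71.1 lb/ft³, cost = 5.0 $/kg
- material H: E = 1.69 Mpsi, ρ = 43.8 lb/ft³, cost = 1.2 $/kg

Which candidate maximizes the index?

Normalizing units and computing the index:
  material U: E = 100.2 GPa, ρ = 8698 kg/m³, cost = 7.700 $/kg
  material V: E = 68.20 GPa, ρ = 2787 kg/m³, cost = 2.000 $/kg
  material B: E = 207.8 GPa, ρ = 7865 kg/m³, cost = 1.440 $/kg
  material A: E = 332.3 GPa, ρ = 10280 kg/m³, cost = 33.20 $/kg
  material Y: E = 2.290 GPa, ρ = 1139 kg/m³, cost = 5.000 $/kg
  material H: E = 11.65 GPa, ρ = 701.6 kg/m³, cost = 1.200 $/kg
  material B: M = 18.3 MN·m per $
  material H: M = 13.8 MN·m per $
  material V: M = 12.2 MN·m per $
  material U: M = 1.50 MN·m per $
  material A: M = 0.973 MN·m per $
  material Y: M = 0.402 MN·m per $
The maximum is for material B.

material B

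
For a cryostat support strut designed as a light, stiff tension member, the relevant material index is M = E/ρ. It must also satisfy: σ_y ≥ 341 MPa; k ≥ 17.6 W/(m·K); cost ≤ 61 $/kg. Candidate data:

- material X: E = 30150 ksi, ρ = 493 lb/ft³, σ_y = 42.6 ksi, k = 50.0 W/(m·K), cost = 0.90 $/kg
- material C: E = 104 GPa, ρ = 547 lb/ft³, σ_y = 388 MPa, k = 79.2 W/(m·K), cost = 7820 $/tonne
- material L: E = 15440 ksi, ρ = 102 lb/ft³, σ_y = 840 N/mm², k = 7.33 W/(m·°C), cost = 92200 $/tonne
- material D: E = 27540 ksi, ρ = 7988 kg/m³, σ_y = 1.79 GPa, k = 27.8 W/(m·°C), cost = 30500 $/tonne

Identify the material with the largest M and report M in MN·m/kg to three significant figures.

Screen on constraints: σ_y ≥ 341 MPa; k ≥ 17.6 W/(m·K); cost ≤ 61 $/kg. Survivors: material C, material D.
Normalizing units and computing the index:
  material C: E = 104.0 GPa, ρ = 8762 kg/m³
  material D: E = 189.9 GPa, ρ = 7988 kg/m³
  material D: M = 23.8 MN·m/kg
  material C: M = 11.9 MN·m/kg
Highest index: material D.

material D, M = 23.8 MN·m/kg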